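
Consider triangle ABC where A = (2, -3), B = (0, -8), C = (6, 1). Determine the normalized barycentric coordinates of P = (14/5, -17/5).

Signed area of the reference triangle: [ABC] = ½·(2·(-8−1) + 0·(1−(-3)) + 6·(-3−(-8))) = ½·(-18 + 0 + 30) = 6.
[PBC] = ½·((14/5)·(-8−1) + 0·(1−(-17/5)) + 6·(-17/5−(-8))) = ½·(-126/5 + 0 + 138/5) = 6/5, so the A-coordinate is (6/5)/6 = 1/5.
[APC] = ½·(2·(-17/5−1) + (14/5)·(1−(-3)) + 6·(-3−(-17/5))) = ½·(-44/5 + 56/5 + 12/5) = 12/5, so the B-coordinate is 2/5.
[ABP] = ½·(2·(-8−(-17/5)) + 0·(-17/5−(-3)) + (14/5)·(-3−(-8))) = ½·(-46/5 + 0 + 14) = 12/5, so the C-coordinate is 2/5.

(1/5, 2/5, 2/5)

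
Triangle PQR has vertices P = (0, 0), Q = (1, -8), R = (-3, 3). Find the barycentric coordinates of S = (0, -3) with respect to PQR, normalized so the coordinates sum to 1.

Signed area of the reference triangle: [PQR] = ½·(0·(-8−3) + 1·(3−0) + (-3)·(0−(-8))) = ½·(0 + 3 − 24) = -21/2.
[SQR] = ½·(0·(-8−3) + 1·(3−(-3)) + (-3)·(-3−(-8))) = ½·(0 + 6 − 15) = -9/2, so the P-coordinate is (-9/2)/(-21/2) = 3/7.
[PSR] = ½·(0·(-3−3) + 0·(3−0) + (-3)·(0−(-3))) = ½·(0 + 0 − 9) = -9/2, so the Q-coordinate is 3/7.
[PQS] = ½·(0·(-8−(-3)) + 1·(-3−0) + 0·(0−(-8))) = ½·(0 − 3 + 0) = -3/2, so the R-coordinate is 1/7.

(3/7, 3/7, 1/7)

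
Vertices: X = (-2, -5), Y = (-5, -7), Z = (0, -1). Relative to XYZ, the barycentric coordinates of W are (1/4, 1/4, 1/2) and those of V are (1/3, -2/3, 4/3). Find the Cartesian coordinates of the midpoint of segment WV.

(11/24, -11/12)

Barycentric coordinates of the midpoint are the average: (7/24, -5/24, 11/12).
Converting: (7/24)·X + (-5/24)·Y + (11/12)·Z = (11/24, -11/12).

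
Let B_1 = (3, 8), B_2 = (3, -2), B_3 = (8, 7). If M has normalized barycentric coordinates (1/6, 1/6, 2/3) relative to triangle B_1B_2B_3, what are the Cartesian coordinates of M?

(19/3, 17/3)

M = (1/6)·B_1 + (1/6)·B_2 + (2/3)·B_3.
x-coordinate: (1/6)·3 + (1/6)·3 + (2/3)·8 = 19/3.
y-coordinate: (1/6)·8 + (1/6)·(-2) + (2/3)·7 = 17/3.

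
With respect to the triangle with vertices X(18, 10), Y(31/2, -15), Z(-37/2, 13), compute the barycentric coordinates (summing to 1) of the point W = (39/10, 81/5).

Signed area of the reference triangle: [XYZ] = ½·(18·(-15−13) + (31/2)·(13−10) + (-37/2)·(10−(-15))) = ½·(-504 + 93/2 − 925/2) = -460.
[WYZ] = ½·((39/10)·(-15−13) + (31/2)·(13−(81/5)) + (-37/2)·(81/5−(-15))) = ½·(-546/5 − 248/5 − 2886/5) = -368, so the X-coordinate is (-368)/(-460) = 4/5.
[XWZ] = ½·(18·(81/5−13) + (39/10)·(13−10) + (-37/2)·(10−(81/5))) = ½·(288/5 + 117/10 + 1147/10) = 92, so the Y-coordinate is -1/5.
[XYW] = ½·(18·(-15−(81/5)) + (31/2)·(81/5−10) + (39/10)·(10−(-15))) = ½·(-2808/5 + 961/10 + 195/2) = -184, so the Z-coordinate is 2/5.

(4/5, -1/5, 2/5)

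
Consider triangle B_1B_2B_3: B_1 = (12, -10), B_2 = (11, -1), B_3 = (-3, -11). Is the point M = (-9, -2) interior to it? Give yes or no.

no

Barycentric coordinates of M: (-93/68, 141/136, 181/136).
The three coordinates are negative, positive, positive; a point is interior exactly when all three are positive.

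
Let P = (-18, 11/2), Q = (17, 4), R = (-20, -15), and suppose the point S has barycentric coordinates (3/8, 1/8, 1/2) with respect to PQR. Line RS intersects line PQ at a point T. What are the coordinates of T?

Line RS meets PQ where the R-coordinate vanishes; zeroing S's R-weight and renormalizing leaves P, Q-weights 3/8 : 1/8 → (3/4, 1/4).
So T = (3/4)·P + (1/4)·Q = (-37/4, 41/8).

(-37/4, 41/8)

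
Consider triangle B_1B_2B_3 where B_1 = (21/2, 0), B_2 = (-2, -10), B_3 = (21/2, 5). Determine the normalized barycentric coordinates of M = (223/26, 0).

Signed area of the reference triangle: [B_1B_2B_3] = ½·((21/2)·(-10−5) + (-2)·(5−0) + (21/2)·(0−(-10))) = ½·(-315/2 − 10 + 105) = -125/4.
[MB_2B_3] = ½·((223/26)·(-10−5) + (-2)·(5−0) + (21/2)·(0−(-10))) = ½·(-3345/26 − 10 + 105) = -875/52, so the B_1-coordinate is (-875/52)/(-125/4) = 7/13.
[B_1MB_3] = ½·((21/2)·(0−5) + (223/26)·(5−0) + (21/2)·(0−0)) = ½·(-105/2 + 1115/26 + 0) = -125/26, so the B_2-coordinate is 2/13.
[B_1B_2M] = ½·((21/2)·(-10−0) + (-2)·(0−0) + (223/26)·(0−(-10))) = ½·(-105 + 0 + 1115/13) = -125/13, so the B_3-coordinate is 4/13.

(7/13, 2/13, 4/13)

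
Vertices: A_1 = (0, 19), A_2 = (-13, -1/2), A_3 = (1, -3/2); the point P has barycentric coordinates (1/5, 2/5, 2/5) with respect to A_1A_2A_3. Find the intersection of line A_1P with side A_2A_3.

Line A_1P meets A_2A_3 where the A_1-coordinate vanishes; zeroing P's A_1-weight and renormalizing leaves A_2, A_3-weights 2/5 : 2/5 → (1/2, 1/2).
So Q = (1/2)·A_2 + (1/2)·A_3 = (-6, -1).

(-6, -1)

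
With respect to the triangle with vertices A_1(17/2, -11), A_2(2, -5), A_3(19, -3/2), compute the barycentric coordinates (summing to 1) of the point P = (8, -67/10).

Signed area of the reference triangle: [A_1A_2A_3] = ½·((17/2)·(-5−(-3/2)) + 2·(-3/2−(-11)) + 19·(-11−(-5))) = ½·(-119/4 + 19 − 114) = -499/8.
[PA_2A_3] = ½·(8·(-5−(-3/2)) + 2·(-3/2−(-67/10)) + 19·(-67/10−(-5))) = ½·(-28 + 52/5 − 323/10) = -499/20, so the A_1-coordinate is (-499/20)/(-499/8) = 2/5.
[A_1PA_3] = ½·((17/2)·(-67/10−(-3/2)) + 8·(-3/2−(-11)) + 19·(-11−(-67/10))) = ½·(-221/5 + 76 − 817/10) = -499/20, so the A_2-coordinate is 2/5.
[A_1A_2P] = ½·((17/2)·(-5−(-67/10)) + 2·(-67/10−(-11)) + 8·(-11−(-5))) = ½·(289/20 + 43/5 − 48) = -499/40, so the A_3-coordinate is 1/5.

(2/5, 2/5, 1/5)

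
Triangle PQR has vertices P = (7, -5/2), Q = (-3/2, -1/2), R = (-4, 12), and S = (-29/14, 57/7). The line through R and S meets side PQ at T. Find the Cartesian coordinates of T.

(11/4, -3/2)

Barycentric coordinates of S with respect to PQR: (1/7, 1/7, 5/7).
On side PQ the R-coordinate is zero; dropping S's R-weight 5/7 and renormalizing the remaining 1/7 : 1/7 gives weights 1/2, 1/2 on P, Q.
T = (1/2)·(7, -5/2) + (1/2)·(-3/2, -1/2) = (11/4, -3/2).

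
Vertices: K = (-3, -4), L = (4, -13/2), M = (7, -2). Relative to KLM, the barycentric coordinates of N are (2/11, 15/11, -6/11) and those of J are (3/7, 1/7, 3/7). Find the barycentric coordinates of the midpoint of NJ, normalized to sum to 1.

(47/154, 58/77, -9/154)

Since both coordinate triples sum to 1, the midpoint's barycentrics are the componentwise average.
(2/11+3/7)/2 = 47/154; similarly 58/77 and -9/154.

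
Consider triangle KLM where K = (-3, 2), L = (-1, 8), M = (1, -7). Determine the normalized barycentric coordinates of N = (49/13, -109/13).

(-12/13, 6/13, 19/13)

Signed area of the reference triangle: [KLM] = ½·((-3)·(8−(-7)) + (-1)·(-7−2) + 1·(2−8)) = ½·(-45 + 9 − 6) = -21.
[NLM] = ½·((49/13)·(8−(-7)) + (-1)·(-7−(-109/13)) + 1·(-109/13−8)) = ½·(735/13 − 18/13 − 213/13) = 252/13, so the K-coordinate is (252/13)/(-21) = -12/13.
[KNM] = ½·((-3)·(-109/13−(-7)) + (49/13)·(-7−2) + 1·(2−(-109/13))) = ½·(54/13 − 441/13 + 135/13) = -126/13, so the L-coordinate is 6/13.
[KLN] = ½·((-3)·(8−(-109/13)) + (-1)·(-109/13−2) + (49/13)·(2−8)) = ½·(-639/13 + 135/13 − 294/13) = -399/13, so the M-coordinate is 19/13.
Check: -12/13 + 6/13 + 19/13 = 1.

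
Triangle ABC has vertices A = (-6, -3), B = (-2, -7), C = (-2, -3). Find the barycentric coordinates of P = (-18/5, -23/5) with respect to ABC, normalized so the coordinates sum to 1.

Signed area of the reference triangle: [ABC] = ½·((-6)·(-7−(-3)) + (-2)·(-3−(-3)) + (-2)·(-3−(-7))) = ½·(24 + 0 − 8) = 8.
[PBC] = ½·((-18/5)·(-7−(-3)) + (-2)·(-3−(-23/5)) + (-2)·(-23/5−(-7))) = ½·(72/5 − 16/5 − 24/5) = 16/5, so the A-coordinate is (16/5)/8 = 2/5.
[APC] = ½·((-6)·(-23/5−(-3)) + (-18/5)·(-3−(-3)) + (-2)·(-3−(-23/5))) = ½·(48/5 + 0 − 16/5) = 16/5, so the B-coordinate is 2/5.
[ABP] = ½·((-6)·(-7−(-23/5)) + (-2)·(-23/5−(-3)) + (-18/5)·(-3−(-7))) = ½·(72/5 + 16/5 − 72/5) = 8/5, so the C-coordinate is 1/5.

(2/5, 2/5, 1/5)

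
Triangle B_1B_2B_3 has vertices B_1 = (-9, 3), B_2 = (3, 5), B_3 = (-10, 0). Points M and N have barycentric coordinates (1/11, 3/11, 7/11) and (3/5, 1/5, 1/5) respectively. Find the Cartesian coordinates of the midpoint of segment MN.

(-362/55, 122/55)

Barycentric coordinates of the midpoint are the average: (19/55, 13/55, 23/55).
Converting: (19/55)·B_1 + (13/55)·B_2 + (23/55)·B_3 = (-362/55, 122/55).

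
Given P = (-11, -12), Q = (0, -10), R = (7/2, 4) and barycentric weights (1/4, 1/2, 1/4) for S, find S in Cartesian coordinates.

(-15/8, -7)

S = (1/4)·P + (1/2)·Q + (1/4)·R.
x-coordinate: (1/4)·(-11) + (1/2)·0 + (1/4)·(7/2) = -15/8.
y-coordinate: (1/4)·(-12) + (1/2)·(-10) + (1/4)·4 = -7.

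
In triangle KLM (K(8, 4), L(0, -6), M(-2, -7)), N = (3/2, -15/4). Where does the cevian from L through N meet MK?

(3, -3/2)

Barycentric coordinates of N with respect to KLM: (1/4, 1/2, 1/4).
On side MK the L-coordinate is zero; dropping N's L-weight 1/2 and renormalizing the remaining 1/4 : 1/4 gives weights 1/2, 1/2 on M, K.
J = (1/2)·(-2, -7) + (1/2)·(8, 4) = (3, -3/2).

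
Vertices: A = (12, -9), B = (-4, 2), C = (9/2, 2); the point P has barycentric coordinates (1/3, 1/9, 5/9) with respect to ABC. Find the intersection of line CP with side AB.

(8, -25/4)

Line CP meets AB where the C-coordinate vanishes; zeroing P's C-weight and renormalizing leaves A, B-weights 1/3 : 1/9 → (3/4, 1/4).
So Q = (3/4)·A + (1/4)·B = (8, -25/4).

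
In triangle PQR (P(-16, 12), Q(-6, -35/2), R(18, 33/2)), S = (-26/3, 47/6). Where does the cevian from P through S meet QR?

(6, -1/2)

Barycentric coordinates of S with respect to PQR: (2/3, 1/6, 1/6).
On side QR the P-coordinate is zero; dropping S's P-weight 2/3 and renormalizing the remaining 1/6 : 1/6 gives weights 1/2, 1/2 on Q, R.
T = (1/2)·(-6, -35/2) + (1/2)·(18, 33/2) = (6, -1/2).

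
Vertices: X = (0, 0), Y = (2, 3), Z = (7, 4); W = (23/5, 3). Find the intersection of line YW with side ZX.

(21/4, 3)

Barycentric coordinates of W with respect to XYZ: (1/5, 1/5, 3/5).
On side ZX the Y-coordinate is zero; dropping W's Y-weight 1/5 and renormalizing the remaining 3/5 : 1/5 gives weights 3/4, 1/4 on Z, X.
V = (3/4)·(7, 4) + (1/4)·(0, 0) = (21/4, 3).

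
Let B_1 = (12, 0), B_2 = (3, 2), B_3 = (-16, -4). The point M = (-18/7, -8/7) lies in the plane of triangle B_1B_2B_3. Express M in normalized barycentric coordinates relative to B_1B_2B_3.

Signed area of the reference triangle: [B_1B_2B_3] = ½·(12·(2−(-4)) + 3·(-4−0) + (-16)·(0−2)) = ½·(72 − 12 + 32) = 46.
[MB_2B_3] = ½·((-18/7)·(2−(-4)) + 3·(-4−(-8/7)) + (-16)·(-8/7−2)) = ½·(-108/7 − 60/7 + 352/7) = 92/7, so the B_1-coordinate is (92/7)/46 = 2/7.
[B_1MB_3] = ½·(12·(-8/7−(-4)) + (-18/7)·(-4−0) + (-16)·(0−(-8/7))) = ½·(240/7 + 72/7 − 128/7) = 92/7, so the B_2-coordinate is 2/7.
[B_1B_2M] = ½·(12·(2−(-8/7)) + 3·(-8/7−0) + (-18/7)·(0−2)) = ½·(264/7 − 24/7 + 36/7) = 138/7, so the B_3-coordinate is 3/7.

(2/7, 2/7, 3/7)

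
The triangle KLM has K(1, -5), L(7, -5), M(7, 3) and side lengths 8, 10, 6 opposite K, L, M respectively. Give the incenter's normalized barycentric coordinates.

(1/3, 5/12, 1/4)

The incenter has barycentric coordinates proportional to the opposite side lengths: (8 : 10 : 6).
Normalizing by 8+10+6 = 24 gives (1/3, 5/12, 1/4).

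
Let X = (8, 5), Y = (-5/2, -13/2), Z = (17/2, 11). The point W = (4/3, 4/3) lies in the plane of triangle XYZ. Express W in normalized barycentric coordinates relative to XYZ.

(-1/3, 2/3, 2/3)

Signed area of the reference triangle: [XYZ] = ½·(8·(-13/2−11) + (-5/2)·(11−5) + (17/2)·(5−(-13/2))) = ½·(-140 − 15 + 391/4) = -229/8.
[WYZ] = ½·((4/3)·(-13/2−11) + (-5/2)·(11−(4/3)) + (17/2)·(4/3−(-13/2))) = ½·(-70/3 − 145/6 + 799/12) = 229/24, so the X-coordinate is (229/24)/(-229/8) = -1/3.
[XWZ] = ½·(8·(4/3−11) + (4/3)·(11−5) + (17/2)·(5−(4/3))) = ½·(-232/3 + 8 + 187/6) = -229/12, so the Y-coordinate is 2/3.
[XYW] = ½·(8·(-13/2−(4/3)) + (-5/2)·(4/3−5) + (4/3)·(5−(-13/2))) = ½·(-188/3 + 55/6 + 46/3) = -229/12, so the Z-coordinate is 2/3.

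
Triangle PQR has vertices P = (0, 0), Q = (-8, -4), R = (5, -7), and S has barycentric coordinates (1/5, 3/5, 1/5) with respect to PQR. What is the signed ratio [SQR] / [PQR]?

1/5

The signed ratio [SQR]/[PQR] equals the barycentric coordinate of S at vertex P, which is 1/5.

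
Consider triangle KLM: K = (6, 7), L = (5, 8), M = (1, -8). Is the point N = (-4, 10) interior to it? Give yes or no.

Barycentric coordinates of N: (-38/5, 33/4, 7/20).
The three coordinates are negative, positive, positive; a point is interior exactly when all three are positive.

no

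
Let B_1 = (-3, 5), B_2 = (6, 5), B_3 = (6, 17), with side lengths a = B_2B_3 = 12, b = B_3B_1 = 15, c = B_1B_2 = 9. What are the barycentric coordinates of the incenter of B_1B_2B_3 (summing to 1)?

The incenter has barycentric coordinates proportional to the opposite side lengths: (12 : 15 : 9).
Normalizing by 12+15+9 = 36 gives (1/3, 5/12, 1/4).

(1/3, 5/12, 1/4)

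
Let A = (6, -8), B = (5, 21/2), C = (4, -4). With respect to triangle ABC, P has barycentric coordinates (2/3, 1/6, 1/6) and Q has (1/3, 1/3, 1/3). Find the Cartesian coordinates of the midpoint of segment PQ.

Barycentric coordinates of the midpoint are the average: (1/2, 1/4, 1/4).
Converting: (1/2)·A + (1/4)·B + (1/4)·C = (21/4, -19/8).

(21/4, -19/8)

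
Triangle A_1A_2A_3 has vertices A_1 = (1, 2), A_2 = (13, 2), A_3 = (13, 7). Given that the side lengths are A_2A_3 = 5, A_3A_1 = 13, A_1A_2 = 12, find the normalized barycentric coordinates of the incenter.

(1/6, 13/30, 2/5)

The incenter has barycentric coordinates proportional to the opposite side lengths: (5 : 13 : 12).
Normalizing by 5+13+12 = 30 gives (1/6, 13/30, 2/5).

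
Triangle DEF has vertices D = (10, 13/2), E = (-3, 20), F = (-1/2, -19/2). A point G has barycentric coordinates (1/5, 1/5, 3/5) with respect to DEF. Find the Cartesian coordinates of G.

G = (1/5)·D + (1/5)·E + (3/5)·F.
x-coordinate: (1/5)·10 + (1/5)·(-3) + (3/5)·(-1/2) = 11/10.
y-coordinate: (1/5)·(13/2) + (1/5)·20 + (3/5)·(-19/2) = -2/5.

(11/10, -2/5)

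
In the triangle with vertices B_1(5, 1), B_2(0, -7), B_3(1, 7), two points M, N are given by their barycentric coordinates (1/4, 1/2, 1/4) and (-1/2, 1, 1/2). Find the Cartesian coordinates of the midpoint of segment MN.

Barycentric coordinates of the midpoint are the average: (-1/8, 3/4, 3/8).
Converting: (-1/8)·B_1 + (3/4)·B_2 + (3/8)·B_3 = (-1/4, -11/4).

(-1/4, -11/4)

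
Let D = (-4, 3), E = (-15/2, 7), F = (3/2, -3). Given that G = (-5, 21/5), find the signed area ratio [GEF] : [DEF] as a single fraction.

[DEF] = ½·((-4)·(7−(-3)) + (-15/2)·(-3−3) + (3/2)·(3−7)) = ½·(-40 + 45 − 6) = -1/2.
[GEF] = ½·((-5)·(7−(-3)) + (-15/2)·(-3−(21/5)) + (3/2)·(21/5−7)) = ½·(-50 + 54 − 21/5) = -1/10, so the ratio is (-1/10)/(-1/2) = 1/5.

1/5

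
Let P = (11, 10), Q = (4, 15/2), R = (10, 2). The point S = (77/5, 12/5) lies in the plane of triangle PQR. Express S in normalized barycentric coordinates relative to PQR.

Signed area of the reference triangle: [PQR] = ½·(11·(15/2−2) + 4·(2−10) + 10·(10−(15/2))) = ½·(121/2 − 32 + 25) = 107/4.
[SQR] = ½·((77/5)·(15/2−2) + 4·(2−(12/5)) + 10·(12/5−(15/2))) = ½·(847/10 − 8/5 − 51) = 321/20, so the P-coordinate is (321/20)/(107/4) = 3/5.
[PSR] = ½·(11·(12/5−2) + (77/5)·(2−10) + 10·(10−(12/5))) = ½·(22/5 − 616/5 + 76) = -107/5, so the Q-coordinate is -4/5.
[PQS] = ½·(11·(15/2−(12/5)) + 4·(12/5−10) + (77/5)·(10−(15/2))) = ½·(561/10 − 152/5 + 77/2) = 321/10, so the R-coordinate is 6/5.

(3/5, -4/5, 6/5)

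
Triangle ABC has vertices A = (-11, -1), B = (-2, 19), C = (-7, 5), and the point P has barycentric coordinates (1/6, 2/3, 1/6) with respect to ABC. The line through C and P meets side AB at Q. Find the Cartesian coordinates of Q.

(-19/5, 15)

Line CP meets AB where the C-coordinate vanishes; zeroing P's C-weight and renormalizing leaves A, B-weights 1/6 : 2/3 → (1/5, 4/5).
So Q = (1/5)·A + (4/5)·B = (-19/5, 15).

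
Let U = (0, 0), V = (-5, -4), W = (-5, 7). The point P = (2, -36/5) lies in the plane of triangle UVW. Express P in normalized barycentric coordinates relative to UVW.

(7/5, 2/5, -4/5)

Signed area of the reference triangle: [UVW] = ½·(0·(-4−7) + (-5)·(7−0) + (-5)·(0−(-4))) = ½·(0 − 35 − 20) = -55/2.
[PVW] = ½·(2·(-4−7) + (-5)·(7−(-36/5)) + (-5)·(-36/5−(-4))) = ½·(-22 − 71 + 16) = -77/2, so the U-coordinate is (-77/2)/(-55/2) = 7/5.
[UPW] = ½·(0·(-36/5−7) + 2·(7−0) + (-5)·(0−(-36/5))) = ½·(0 + 14 − 36) = -11, so the V-coordinate is 2/5.
[UVP] = ½·(0·(-4−(-36/5)) + (-5)·(-36/5−0) + 2·(0−(-4))) = ½·(0 + 36 + 8) = 22, so the W-coordinate is -4/5.
Check: 7/5 + 2/5 − 4/5 = 1.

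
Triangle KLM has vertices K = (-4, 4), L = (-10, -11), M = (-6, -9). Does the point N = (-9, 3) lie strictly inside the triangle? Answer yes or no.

no

Barycentric coordinates of N: (9/8, 21/16, -23/16).
The three coordinates are positive, positive, negative; a point is interior exactly when all three are positive.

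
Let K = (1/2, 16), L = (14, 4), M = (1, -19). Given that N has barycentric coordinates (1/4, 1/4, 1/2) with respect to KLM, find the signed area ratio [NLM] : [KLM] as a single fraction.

The signed ratio [NLM]/[KLM] equals the barycentric coordinate of N at vertex K, which is 1/4.

1/4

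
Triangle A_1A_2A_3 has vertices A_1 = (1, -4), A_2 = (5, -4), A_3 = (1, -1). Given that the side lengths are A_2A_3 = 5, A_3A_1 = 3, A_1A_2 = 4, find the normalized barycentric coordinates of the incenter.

The incenter has barycentric coordinates proportional to the opposite side lengths: (5 : 3 : 4).
Normalizing by 5+3+4 = 12 gives (5/12, 1/4, 1/3).

(5/12, 1/4, 1/3)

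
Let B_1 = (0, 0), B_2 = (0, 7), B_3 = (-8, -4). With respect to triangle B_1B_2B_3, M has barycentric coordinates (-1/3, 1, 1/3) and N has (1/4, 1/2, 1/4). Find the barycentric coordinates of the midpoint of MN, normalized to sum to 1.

(-1/24, 3/4, 7/24)

Since both coordinate triples sum to 1, the midpoint's barycentrics are the componentwise average.
(-1/3+1/4)/2 = -1/24; similarly 3/4 and 7/24.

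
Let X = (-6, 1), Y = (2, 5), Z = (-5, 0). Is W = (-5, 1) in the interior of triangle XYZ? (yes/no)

Barycentric coordinates of W: (7/12, 1/12, 1/3).
The three coordinates are positive, positive, positive; a point is interior exactly when all three are positive.

yes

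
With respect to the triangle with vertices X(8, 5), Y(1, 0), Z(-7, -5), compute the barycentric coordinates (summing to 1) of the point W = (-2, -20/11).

(1/11, 5/11, 5/11)

Signed area of the reference triangle: [XYZ] = ½·(8·(0−(-5)) + 1·(-5−5) + (-7)·(5−0)) = ½·(40 − 10 − 35) = -5/2.
[WYZ] = ½·((-2)·(0−(-5)) + 1·(-5−(-20/11)) + (-7)·(-20/11−0)) = ½·(-10 − 35/11 + 140/11) = -5/22, so the X-coordinate is (-5/22)/(-5/2) = 1/11.
[XWZ] = ½·(8·(-20/11−(-5)) + (-2)·(-5−5) + (-7)·(5−(-20/11))) = ½·(280/11 + 20 − 525/11) = -25/22, so the Y-coordinate is 5/11.
[XYW] = ½·(8·(0−(-20/11)) + 1·(-20/11−5) + (-2)·(5−0)) = ½·(160/11 − 75/11 − 10) = -25/22, so the Z-coordinate is 5/11.
Check: 1/11 + 5/11 + 5/11 = 1.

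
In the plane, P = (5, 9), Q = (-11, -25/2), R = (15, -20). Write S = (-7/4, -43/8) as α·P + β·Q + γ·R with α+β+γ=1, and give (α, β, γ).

(3/8, 1/2, 1/8)

Signed area of the reference triangle: [PQR] = ½·(5·(-25/2−(-20)) + (-11)·(-20−9) + 15·(9−(-25/2))) = ½·(75/2 + 319 + 645/2) = 679/2.
[SQR] = ½·((-7/4)·(-25/2−(-20)) + (-11)·(-20−(-43/8)) + 15·(-43/8−(-25/2))) = ½·(-105/8 + 1287/8 + 855/8) = 2037/16, so the P-coordinate is (2037/16)/(679/2) = 3/8.
[PSR] = ½·(5·(-43/8−(-20)) + (-7/4)·(-20−9) + 15·(9−(-43/8))) = ½·(585/8 + 203/4 + 1725/8) = 679/4, so the Q-coordinate is 1/2.
[PQS] = ½·(5·(-25/2−(-43/8)) + (-11)·(-43/8−9) + (-7/4)·(9−(-25/2))) = ½·(-285/8 + 1265/8 − 301/8) = 679/16, so the R-coordinate is 1/8.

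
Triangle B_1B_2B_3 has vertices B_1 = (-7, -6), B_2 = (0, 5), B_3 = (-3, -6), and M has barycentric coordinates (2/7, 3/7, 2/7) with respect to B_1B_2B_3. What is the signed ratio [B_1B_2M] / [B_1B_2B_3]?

2/7

The signed ratio [B_1B_2M]/[B_1B_2B_3] equals the barycentric coordinate of M at vertex B_3, which is 2/7.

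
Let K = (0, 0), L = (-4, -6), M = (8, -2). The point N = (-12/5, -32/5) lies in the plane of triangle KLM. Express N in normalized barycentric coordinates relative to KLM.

Signed area of the reference triangle: [KLM] = ½·(0·(-6−(-2)) + (-4)·(-2−0) + 8·(0−(-6))) = ½·(0 + 8 + 48) = 28.
[NLM] = ½·((-12/5)·(-6−(-2)) + (-4)·(-2−(-32/5)) + 8·(-32/5−(-6))) = ½·(48/5 − 88/5 − 16/5) = -28/5, so the K-coordinate is (-28/5)/28 = -1/5.
[KNM] = ½·(0·(-32/5−(-2)) + (-12/5)·(-2−0) + 8·(0−(-32/5))) = ½·(0 + 24/5 + 256/5) = 28, so the L-coordinate is 1.
[KLN] = ½·(0·(-6−(-32/5)) + (-4)·(-32/5−0) + (-12/5)·(0−(-6))) = ½·(0 + 128/5 − 72/5) = 28/5, so the M-coordinate is 1/5.
Check: -1/5 + 1 + 1/5 = 1.

(-1/5, 1, 1/5)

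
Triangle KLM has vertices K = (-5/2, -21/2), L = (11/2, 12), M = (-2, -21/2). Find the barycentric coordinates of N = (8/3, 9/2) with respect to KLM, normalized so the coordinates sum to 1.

(2/3, 2/3, -1/3)

Signed area of the reference triangle: [KLM] = ½·((-5/2)·(12−(-21/2)) + (11/2)·(-21/2−(-21/2)) + (-2)·(-21/2−12)) = ½·(-225/4 + 0 + 45) = -45/8.
[NLM] = ½·((8/3)·(12−(-21/2)) + (11/2)·(-21/2−(9/2)) + (-2)·(9/2−12)) = ½·(60 − 165/2 + 15) = -15/4, so the K-coordinate is (-15/4)/(-45/8) = 2/3.
[KNM] = ½·((-5/2)·(9/2−(-21/2)) + (8/3)·(-21/2−(-21/2)) + (-2)·(-21/2−(9/2))) = ½·(-75/2 + 0 + 30) = -15/4, so the L-coordinate is 2/3.
[KLN] = ½·((-5/2)·(12−(9/2)) + (11/2)·(9/2−(-21/2)) + (8/3)·(-21/2−12)) = ½·(-75/4 + 165/2 − 60) = 15/8, so the M-coordinate is -1/3.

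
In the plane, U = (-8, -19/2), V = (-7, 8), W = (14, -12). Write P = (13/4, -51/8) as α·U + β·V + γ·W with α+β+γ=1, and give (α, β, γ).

Signed area of the reference triangle: [UVW] = ½·((-8)·(8−(-12)) + (-7)·(-12−(-19/2)) + 14·(-19/2−8)) = ½·(-160 + 35/2 − 245) = -775/4.
[PVW] = ½·((13/4)·(8−(-12)) + (-7)·(-12−(-51/8)) + 14·(-51/8−8)) = ½·(65 + 315/8 − 805/4) = -775/16, so the U-coordinate is (-775/16)/(-775/4) = 1/4.
[UPW] = ½·((-8)·(-51/8−(-12)) + (13/4)·(-12−(-19/2)) + 14·(-19/2−(-51/8))) = ½·(-45 − 65/8 − 175/4) = -775/16, so the V-coordinate is 1/4.
[UVP] = ½·((-8)·(8−(-51/8)) + (-7)·(-51/8−(-19/2)) + (13/4)·(-19/2−8)) = ½·(-115 − 175/8 − 455/8) = -775/8, so the W-coordinate is 1/2.
Check: 1/4 + 1/4 + 1/2 = 1.

(1/4, 1/4, 1/2)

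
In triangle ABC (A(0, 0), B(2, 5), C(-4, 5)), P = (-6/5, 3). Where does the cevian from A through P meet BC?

Barycentric coordinates of P with respect to ABC: (2/5, 1/5, 2/5).
On side BC the A-coordinate is zero; dropping P's A-weight 2/5 and renormalizing the remaining 1/5 : 2/5 gives weights 1/3, 2/3 on B, C.
Q = (1/3)·(2, 5) + (2/3)·(-4, 5) = (-2, 5).

(-2, 5)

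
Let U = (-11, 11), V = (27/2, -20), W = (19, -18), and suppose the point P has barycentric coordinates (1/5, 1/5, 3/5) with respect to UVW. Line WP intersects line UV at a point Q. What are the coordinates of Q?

(5/4, -9/2)

Line WP meets UV where the W-coordinate vanishes; zeroing P's W-weight and renormalizing leaves U, V-weights 1/5 : 1/5 → (1/2, 1/2).
So Q = (1/2)·U + (1/2)·V = (5/4, -9/2).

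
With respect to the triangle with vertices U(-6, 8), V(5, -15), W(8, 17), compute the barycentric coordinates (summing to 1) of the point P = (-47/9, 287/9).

Signed area of the reference triangle: [UVW] = ½·((-6)·(-15−17) + 5·(17−8) + 8·(8−(-15))) = ½·(192 + 45 + 184) = 421/2.
[PVW] = ½·((-47/9)·(-15−17) + 5·(17−(287/9)) + 8·(287/9−(-15))) = ½·(1504/9 − 670/9 + 3376/9) = 2105/9, so the U-coordinate is (2105/9)/(421/2) = 10/9.
[UPW] = ½·((-6)·(287/9−17) + (-47/9)·(17−8) + 8·(8−(287/9))) = ½·(-268/3 − 47 − 1720/9) = -2947/18, so the V-coordinate is -7/9.
[UVP] = ½·((-6)·(-15−(287/9)) + 5·(287/9−8) + (-47/9)·(8−(-15))) = ½·(844/3 + 1075/9 − 1081/9) = 421/3, so the W-coordinate is 2/3.

(10/9, -7/9, 2/3)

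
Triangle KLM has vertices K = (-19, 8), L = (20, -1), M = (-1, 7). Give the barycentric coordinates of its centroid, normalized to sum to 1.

(1/3, 1/3, 1/3)

The centroid is the average of the vertices, so each weight is 1/3.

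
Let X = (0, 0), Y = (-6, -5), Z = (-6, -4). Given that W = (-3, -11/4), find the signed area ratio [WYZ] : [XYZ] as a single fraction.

[XYZ] = ½·(0·(-5−(-4)) + (-6)·(-4−0) + (-6)·(0−(-5))) = ½·(0 + 24 − 30) = -3.
[WYZ] = ½·((-3)·(-5−(-4)) + (-6)·(-4−(-11/4)) + (-6)·(-11/4−(-5))) = ½·(3 + 15/2 − 27/2) = -3/2, so the ratio is (-3/2)/(-3) = 1/2.

1/2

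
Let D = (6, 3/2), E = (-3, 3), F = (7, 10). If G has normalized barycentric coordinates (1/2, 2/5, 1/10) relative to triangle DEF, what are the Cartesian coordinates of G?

(5/2, 59/20)

G = (1/2)·D + (2/5)·E + (1/10)·F.
x-coordinate: (1/2)·6 + (2/5)·(-3) + (1/10)·7 = 5/2.
y-coordinate: (1/2)·(3/2) + (2/5)·3 + (1/10)·10 = 59/20.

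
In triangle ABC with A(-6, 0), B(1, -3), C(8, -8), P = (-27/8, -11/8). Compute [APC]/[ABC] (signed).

1/8

[ABC] = ½·((-6)·(-3−(-8)) + 1·(-8−0) + 8·(0−(-3))) = ½·(-30 − 8 + 24) = -7.
[APC] = ½·((-6)·(-11/8−(-8)) + (-27/8)·(-8−0) + 8·(0−(-11/8))) = ½·(-159/4 + 27 + 11) = -7/8, so the ratio is (-7/8)/(-7) = 1/8.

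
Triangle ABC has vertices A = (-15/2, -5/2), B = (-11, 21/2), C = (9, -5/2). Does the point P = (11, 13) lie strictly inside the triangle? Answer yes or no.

no

Barycentric coordinates of P: (-224/143, 31/26, 393/286).
The three coordinates are negative, positive, positive; a point is interior exactly when all three are positive.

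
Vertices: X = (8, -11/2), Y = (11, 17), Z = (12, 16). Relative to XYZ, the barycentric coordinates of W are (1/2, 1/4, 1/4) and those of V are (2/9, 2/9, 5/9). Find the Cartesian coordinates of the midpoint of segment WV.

Barycentric coordinates of the midpoint are the average: (13/36, 17/72, 29/72).
Converting: (13/36)·X + (17/72)·Y + (29/72)·Z = (743/72, 305/36).

(743/72, 305/36)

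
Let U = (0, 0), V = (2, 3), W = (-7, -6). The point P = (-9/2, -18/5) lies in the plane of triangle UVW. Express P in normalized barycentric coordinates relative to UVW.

Signed area of the reference triangle: [UVW] = ½·(0·(3−(-6)) + 2·(-6−0) + (-7)·(0−3)) = ½·(0 − 12 + 21) = 9/2.
[PVW] = ½·((-9/2)·(3−(-6)) + 2·(-6−(-18/5)) + (-7)·(-18/5−3)) = ½·(-81/2 − 24/5 + 231/5) = 9/20, so the U-coordinate is (9/20)/(9/2) = 1/10.
[UPW] = ½·(0·(-18/5−(-6)) + (-9/2)·(-6−0) + (-7)·(0−(-18/5))) = ½·(0 + 27 − 126/5) = 9/10, so the V-coordinate is 1/5.
[UVP] = ½·(0·(3−(-18/5)) + 2·(-18/5−0) + (-9/2)·(0−3)) = ½·(0 − 36/5 + 27/2) = 63/20, so the W-coordinate is 7/10.
Check: 1/10 + 1/5 + 7/10 = 1.

(1/10, 1/5, 7/10)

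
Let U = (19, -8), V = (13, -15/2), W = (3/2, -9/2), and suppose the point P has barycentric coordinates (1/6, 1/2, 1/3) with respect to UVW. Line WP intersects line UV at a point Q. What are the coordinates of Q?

Line WP meets UV where the W-coordinate vanishes; zeroing P's W-weight and renormalizing leaves U, V-weights 1/6 : 1/2 → (1/4, 3/4).
So Q = (1/4)·U + (3/4)·V = (29/2, -61/8).

(29/2, -61/8)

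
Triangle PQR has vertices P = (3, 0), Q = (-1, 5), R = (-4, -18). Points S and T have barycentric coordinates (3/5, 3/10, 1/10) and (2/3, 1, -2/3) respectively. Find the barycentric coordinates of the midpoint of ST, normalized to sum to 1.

Since both coordinate triples sum to 1, the midpoint's barycentrics are the componentwise average.
(3/5+2/3)/2 = 19/30; similarly 13/20 and -17/60.

(19/30, 13/20, -17/60)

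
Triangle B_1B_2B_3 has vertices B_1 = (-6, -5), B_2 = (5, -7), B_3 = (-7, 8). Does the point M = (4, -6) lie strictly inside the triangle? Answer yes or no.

yes

Barycentric coordinates of M: (1/47, 43/47, 3/47).
The three coordinates are positive, positive, positive; a point is interior exactly when all three are positive.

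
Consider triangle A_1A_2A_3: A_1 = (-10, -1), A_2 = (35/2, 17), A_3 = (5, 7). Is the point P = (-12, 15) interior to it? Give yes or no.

no

Barycentric coordinates of P: (27/5, 128/25, -238/25).
The three coordinates are positive, positive, negative; a point is interior exactly when all three are positive.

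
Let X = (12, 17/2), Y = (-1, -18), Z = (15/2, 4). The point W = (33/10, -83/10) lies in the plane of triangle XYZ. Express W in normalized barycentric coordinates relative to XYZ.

(1/5, 3/5, 1/5)

Signed area of the reference triangle: [XYZ] = ½·(12·(-18−4) + (-1)·(4−(17/2)) + (15/2)·(17/2−(-18))) = ½·(-264 + 9/2 + 795/4) = -243/8.
[WYZ] = ½·((33/10)·(-18−4) + (-1)·(4−(-83/10)) + (15/2)·(-83/10−(-18))) = ½·(-363/5 − 123/10 + 291/4) = -243/40, so the X-coordinate is (-243/40)/(-243/8) = 1/5.
[XWZ] = ½·(12·(-83/10−4) + (33/10)·(4−(17/2)) + (15/2)·(17/2−(-83/10))) = ½·(-738/5 − 297/20 + 126) = -729/40, so the Y-coordinate is 3/5.
[XYW] = ½·(12·(-18−(-83/10)) + (-1)·(-83/10−(17/2)) + (33/10)·(17/2−(-18))) = ½·(-582/5 + 84/5 + 1749/20) = -243/40, so the Z-coordinate is 1/5.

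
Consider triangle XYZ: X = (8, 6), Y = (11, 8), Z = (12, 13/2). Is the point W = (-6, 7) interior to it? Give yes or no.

no

Barycentric coordinates of W: (53/13, 22/13, -62/13).
The three coordinates are positive, positive, negative; a point is interior exactly when all three are positive.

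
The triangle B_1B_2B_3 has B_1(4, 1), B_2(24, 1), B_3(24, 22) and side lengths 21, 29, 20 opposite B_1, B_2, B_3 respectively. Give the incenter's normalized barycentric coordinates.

The incenter has barycentric coordinates proportional to the opposite side lengths: (21 : 29 : 20).
Normalizing by 21+29+20 = 70 gives (3/10, 29/70, 2/7).

(3/10, 29/70, 2/7)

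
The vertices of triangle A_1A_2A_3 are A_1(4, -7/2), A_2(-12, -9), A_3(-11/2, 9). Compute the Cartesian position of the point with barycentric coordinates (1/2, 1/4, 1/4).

P = (1/2)·A_1 + (1/4)·A_2 + (1/4)·A_3.
x-coordinate: (1/2)·4 + (1/4)·(-12) + (1/4)·(-11/2) = -19/8.
y-coordinate: (1/2)·(-7/2) + (1/4)·(-9) + (1/4)·9 = -7/4.

(-19/8, -7/4)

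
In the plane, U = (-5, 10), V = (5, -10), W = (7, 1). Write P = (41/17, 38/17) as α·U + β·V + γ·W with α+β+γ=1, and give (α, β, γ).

Signed area of the reference triangle: [UVW] = ½·((-5)·(-10−1) + 5·(1−10) + 7·(10−(-10))) = ½·(55 − 45 + 140) = 75.
[PVW] = ½·((41/17)·(-10−1) + 5·(1−(38/17)) + 7·(38/17−(-10))) = ½·(-451/17 − 105/17 + 1456/17) = 450/17, so the U-coordinate is (450/17)/75 = 6/17.
[UPW] = ½·((-5)·(38/17−1) + (41/17)·(1−10) + 7·(10−(38/17))) = ½·(-105/17 − 369/17 + 924/17) = 225/17, so the V-coordinate is 3/17.
[UVP] = ½·((-5)·(-10−(38/17)) + 5·(38/17−10) + (41/17)·(10−(-10))) = ½·(1040/17 − 660/17 + 820/17) = 600/17, so the W-coordinate is 8/17.
Check: 6/17 + 3/17 + 8/17 = 1.

(6/17, 3/17, 8/17)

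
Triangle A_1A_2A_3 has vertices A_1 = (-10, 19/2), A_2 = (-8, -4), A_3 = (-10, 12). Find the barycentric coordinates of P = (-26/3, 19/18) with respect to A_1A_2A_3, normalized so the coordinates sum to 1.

(1/9, 2/3, 2/9)

Signed area of the reference triangle: [A_1A_2A_3] = ½·((-10)·(-4−12) + (-8)·(12−(19/2)) + (-10)·(19/2−(-4))) = ½·(160 − 20 − 135) = 5/2.
[PA_2A_3] = ½·((-26/3)·(-4−12) + (-8)·(12−(19/18)) + (-10)·(19/18−(-4))) = ½·(416/3 − 788/9 − 455/9) = 5/18, so the A_1-coordinate is (5/18)/(5/2) = 1/9.
[A_1PA_3] = ½·((-10)·(19/18−12) + (-26/3)·(12−(19/2)) + (-10)·(19/2−(19/18))) = ½·(985/9 − 65/3 − 760/9) = 5/3, so the A_2-coordinate is 2/3.
[A_1A_2P] = ½·((-10)·(-4−(19/18)) + (-8)·(19/18−(19/2)) + (-26/3)·(19/2−(-4))) = ½·(455/9 + 608/9 − 117) = 5/9, so the A_3-coordinate is 2/9.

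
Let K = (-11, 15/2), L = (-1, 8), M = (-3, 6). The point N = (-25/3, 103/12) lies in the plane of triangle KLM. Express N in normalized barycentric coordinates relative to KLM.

Signed area of the reference triangle: [KLM] = ½·((-11)·(8−6) + (-1)·(6−(15/2)) + (-3)·(15/2−8)) = ½·(-22 + 3/2 + 3/2) = -19/2.
[NLM] = ½·((-25/3)·(8−6) + (-1)·(6−(103/12)) + (-3)·(103/12−8)) = ½·(-50/3 + 31/12 − 7/4) = -95/12, so the K-coordinate is (-95/12)/(-19/2) = 5/6.
[KNM] = ½·((-11)·(103/12−6) + (-25/3)·(6−(15/2)) + (-3)·(15/2−(103/12))) = ½·(-341/12 + 25/2 + 13/4) = -19/3, so the L-coordinate is 2/3.
[KLN] = ½·((-11)·(8−(103/12)) + (-1)·(103/12−(15/2)) + (-25/3)·(15/2−8)) = ½·(77/12 − 13/12 + 25/6) = 19/4, so the M-coordinate is -1/2.

(5/6, 2/3, -1/2)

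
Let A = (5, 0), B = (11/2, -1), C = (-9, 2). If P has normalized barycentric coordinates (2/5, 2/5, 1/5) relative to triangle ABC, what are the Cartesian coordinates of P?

P = (2/5)·A + (2/5)·B + (1/5)·C.
x-coordinate: (2/5)·5 + (2/5)·(11/2) + (1/5)·(-9) = 12/5.
y-coordinate: (2/5)·0 + (2/5)·(-1) + (1/5)·2 = 0.

(12/5, 0)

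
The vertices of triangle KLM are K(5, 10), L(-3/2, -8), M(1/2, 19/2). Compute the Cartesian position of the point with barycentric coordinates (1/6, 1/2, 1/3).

N = (1/6)·K + (1/2)·L + (1/3)·M.
x-coordinate: (1/6)·5 + (1/2)·(-3/2) + (1/3)·(1/2) = 1/4.
y-coordinate: (1/6)·10 + (1/2)·(-8) + (1/3)·(19/2) = 5/6.

(1/4, 5/6)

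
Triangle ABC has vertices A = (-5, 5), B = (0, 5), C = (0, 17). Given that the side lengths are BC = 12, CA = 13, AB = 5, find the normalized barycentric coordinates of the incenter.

(2/5, 13/30, 1/6)

The incenter has barycentric coordinates proportional to the opposite side lengths: (12 : 13 : 5).
Normalizing by 12+13+5 = 30 gives (2/5, 13/30, 1/6).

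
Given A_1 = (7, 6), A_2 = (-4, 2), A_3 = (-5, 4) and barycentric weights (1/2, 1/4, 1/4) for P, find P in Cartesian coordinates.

P = (1/2)·A_1 + (1/4)·A_2 + (1/4)·A_3.
x-coordinate: (1/2)·7 + (1/4)·(-4) + (1/4)·(-5) = 5/4.
y-coordinate: (1/2)·6 + (1/4)·2 + (1/4)·4 = 9/2.

(5/4, 9/2)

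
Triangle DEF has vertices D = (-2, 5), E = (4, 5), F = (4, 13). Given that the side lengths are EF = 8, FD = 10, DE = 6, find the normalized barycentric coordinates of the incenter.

(1/3, 5/12, 1/4)

The incenter has barycentric coordinates proportional to the opposite side lengths: (8 : 10 : 6).
Normalizing by 8+10+6 = 24 gives (1/3, 5/12, 1/4).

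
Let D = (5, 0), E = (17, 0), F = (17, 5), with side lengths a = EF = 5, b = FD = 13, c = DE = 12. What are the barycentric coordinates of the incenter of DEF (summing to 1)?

(1/6, 13/30, 2/5)

The incenter has barycentric coordinates proportional to the opposite side lengths: (5 : 13 : 12).
Normalizing by 5+13+12 = 30 gives (1/6, 13/30, 2/5).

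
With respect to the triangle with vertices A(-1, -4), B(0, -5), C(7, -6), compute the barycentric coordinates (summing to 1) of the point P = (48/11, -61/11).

(1/11, 3/11, 7/11)

Signed area of the reference triangle: [ABC] = ½·((-1)·(-5−(-6)) + 0·(-6−(-4)) + 7·(-4−(-5))) = ½·(-1 + 0 + 7) = 3.
[PBC] = ½·((48/11)·(-5−(-6)) + 0·(-6−(-61/11)) + 7·(-61/11−(-5))) = ½·(48/11 + 0 − 42/11) = 3/11, so the A-coordinate is (3/11)/3 = 1/11.
[APC] = ½·((-1)·(-61/11−(-6)) + (48/11)·(-6−(-4)) + 7·(-4−(-61/11))) = ½·(-5/11 − 96/11 + 119/11) = 9/11, so the B-coordinate is 3/11.
[ABP] = ½·((-1)·(-5−(-61/11)) + 0·(-61/11−(-4)) + (48/11)·(-4−(-5))) = ½·(-6/11 + 0 + 48/11) = 21/11, so the C-coordinate is 7/11.
Check: 1/11 + 3/11 + 7/11 = 1.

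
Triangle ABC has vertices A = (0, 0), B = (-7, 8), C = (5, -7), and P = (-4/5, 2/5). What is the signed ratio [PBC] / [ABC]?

[ABC] = ½·(0·(8−(-7)) + (-7)·(-7−0) + 5·(0−8)) = ½·(0 + 49 − 40) = 9/2.
[PBC] = ½·((-4/5)·(8−(-7)) + (-7)·(-7−(2/5)) + 5·(2/5−8)) = ½·(-12 + 259/5 − 38) = 9/10, so the ratio is (9/10)/(9/2) = 1/5.

1/5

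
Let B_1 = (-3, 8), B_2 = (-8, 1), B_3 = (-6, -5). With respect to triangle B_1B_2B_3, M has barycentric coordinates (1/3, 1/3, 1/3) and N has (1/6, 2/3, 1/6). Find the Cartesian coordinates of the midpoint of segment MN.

(-25/4, 5/4)

Barycentric coordinates of the midpoint are the average: (1/4, 1/2, 1/4).
Converting: (1/4)·B_1 + (1/2)·B_2 + (1/4)·B_3 = (-25/4, 5/4).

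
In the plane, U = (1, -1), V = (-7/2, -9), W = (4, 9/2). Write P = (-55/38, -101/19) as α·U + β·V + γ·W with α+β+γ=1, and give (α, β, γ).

Signed area of the reference triangle: [UVW] = ½·(1·(-9−(9/2)) + (-7/2)·(9/2−(-1)) + 4·(-1−(-9))) = ½·(-27/2 − 77/4 + 32) = -3/8.
[PVW] = ½·((-55/38)·(-9−(9/2)) + (-7/2)·(9/2−(-101/19)) + 4·(-101/19−(-9))) = ½·(1485/76 − 2611/76 + 280/19) = -3/76, so the U-coordinate is (-3/76)/(-3/8) = 2/19.
[UPW] = ½·(1·(-101/19−(9/2)) + (-55/38)·(9/2−(-1)) + 4·(-1−(-101/19))) = ½·(-373/38 − 605/76 + 328/19) = -39/152, so the V-coordinate is 13/19.
[UVP] = ½·(1·(-9−(-101/19)) + (-7/2)·(-101/19−(-1)) + (-55/38)·(-1−(-9))) = ½·(-70/19 + 287/19 − 220/19) = -3/38, so the W-coordinate is 4/19.

(2/19, 13/19, 4/19)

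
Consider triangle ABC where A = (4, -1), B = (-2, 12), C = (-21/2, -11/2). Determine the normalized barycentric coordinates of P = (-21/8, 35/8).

Signed area of the reference triangle: [ABC] = ½·(4·(12−(-11/2)) + (-2)·(-11/2−(-1)) + (-21/2)·(-1−12)) = ½·(70 + 9 + 273/2) = 431/4.
[PBC] = ½·((-21/8)·(12−(-11/2)) + (-2)·(-11/2−(35/8)) + (-21/2)·(35/8−12)) = ½·(-735/16 + 79/4 + 1281/16) = 431/16, so the A-coordinate is (431/16)/(431/4) = 1/4.
[APC] = ½·(4·(35/8−(-11/2)) + (-21/8)·(-11/2−(-1)) + (-21/2)·(-1−(35/8))) = ½·(79/2 + 189/16 + 903/16) = 431/8, so the B-coordinate is 1/2.
[ABP] = ½·(4·(12−(35/8)) + (-2)·(35/8−(-1)) + (-21/8)·(-1−12)) = ½·(61/2 − 43/4 + 273/8) = 431/16, so the C-coordinate is 1/4.
Check: 1/4 + 1/2 + 1/4 = 1.

(1/4, 1/2, 1/4)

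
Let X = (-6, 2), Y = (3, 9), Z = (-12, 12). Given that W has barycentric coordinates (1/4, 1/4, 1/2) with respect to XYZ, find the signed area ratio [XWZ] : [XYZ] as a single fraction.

1/4

The signed ratio [XWZ]/[XYZ] equals the barycentric coordinate of W at vertex Y, which is 1/4.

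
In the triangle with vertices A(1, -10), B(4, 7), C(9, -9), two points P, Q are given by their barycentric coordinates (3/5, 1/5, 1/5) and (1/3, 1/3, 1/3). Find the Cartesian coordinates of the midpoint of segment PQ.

Barycentric coordinates of the midpoint are the average: (7/15, 4/15, 4/15).
Converting: (7/15)·A + (4/15)·B + (4/15)·C = (59/15, -26/5).

(59/15, -26/5)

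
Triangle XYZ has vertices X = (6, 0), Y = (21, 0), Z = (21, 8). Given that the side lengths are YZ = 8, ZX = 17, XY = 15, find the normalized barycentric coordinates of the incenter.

The incenter has barycentric coordinates proportional to the opposite side lengths: (8 : 17 : 15).
Normalizing by 8+17+15 = 40 gives (1/5, 17/40, 3/8).

(1/5, 17/40, 3/8)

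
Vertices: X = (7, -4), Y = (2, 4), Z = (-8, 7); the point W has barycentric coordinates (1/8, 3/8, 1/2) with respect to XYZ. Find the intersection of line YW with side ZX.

Line YW meets ZX where the Y-coordinate vanishes; zeroing W's Y-weight and renormalizing leaves Z, X-weights 1/2 : 1/8 → (4/5, 1/5).
So V = (4/5)·Z + (1/5)·X = (-5, 24/5).

(-5, 24/5)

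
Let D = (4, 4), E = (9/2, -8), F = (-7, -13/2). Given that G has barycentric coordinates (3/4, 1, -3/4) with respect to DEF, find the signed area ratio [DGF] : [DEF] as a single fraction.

1

The signed ratio [DGF]/[DEF] equals the barycentric coordinate of G at vertex E, which is 1.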